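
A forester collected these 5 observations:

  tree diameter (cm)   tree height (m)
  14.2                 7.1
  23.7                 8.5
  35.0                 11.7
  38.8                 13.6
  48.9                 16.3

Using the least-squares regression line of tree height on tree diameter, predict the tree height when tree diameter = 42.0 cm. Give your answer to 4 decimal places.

n = 5, Σx = 160.6, Σy = 57.2, Σxy = 2036.52, Σx² = 5884.98
Sxx = Σx² − (Σx)²/n = 5884.98 − 5158.472 = 726.508
Sxy = Σxy − (Σx)(Σy)/n = 2036.52 − 1837.264 = 199.256
b = Sxy/Sxx = 199.256/726.508 = 0.274265
a = ȳ − b·x̄ = 11.44 − 0.274265·32.12 = 2.630596
ŷ(42.0) = a + b·42.0 = 2.630596 + 0.274265·42 = 14.149742

14.1497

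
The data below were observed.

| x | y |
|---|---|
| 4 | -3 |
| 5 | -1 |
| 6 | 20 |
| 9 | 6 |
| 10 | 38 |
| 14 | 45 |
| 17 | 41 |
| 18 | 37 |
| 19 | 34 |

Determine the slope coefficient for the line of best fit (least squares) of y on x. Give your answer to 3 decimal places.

2.635

n = 9, Σx = 102, Σy = 217, Σxy = 3176, Σx² = 1428
Sxx = Σx² − (Σx)²/n = 1428 − 1156 = 272
Sxy = Σxy − (Σx)(Σy)/n = 3176 − 2459.333333 = 716.666667
b = Sxy/Sxx = 716.666667/272 = 2.634804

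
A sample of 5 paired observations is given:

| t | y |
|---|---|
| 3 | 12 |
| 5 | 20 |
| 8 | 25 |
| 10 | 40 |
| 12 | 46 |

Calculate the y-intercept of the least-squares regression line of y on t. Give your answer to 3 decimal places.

n = 5, Σx = 38, Σy = 143, Σxy = 1288, Σx² = 342
Sxx = Σx² − (Σx)²/n = 342 − 288.8 = 53.2
Sxy = Σxy − (Σx)(Σy)/n = 1288 − 1086.8 = 201.2
b = Sxy/Sxx = 201.2/53.2 = 3.781955
a = ȳ − b·x̄ = 28.6 − 3.781955·7.6 = -0.142857

-0.143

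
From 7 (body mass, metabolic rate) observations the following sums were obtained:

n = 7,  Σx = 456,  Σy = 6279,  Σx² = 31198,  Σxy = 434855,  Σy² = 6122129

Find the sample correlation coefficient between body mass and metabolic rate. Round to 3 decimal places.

0.955

Sxx = Σx² − (Σx)²/n = 31198 − 29705.142857 = 1492.857143
Sxy = Σxy − (Σx)(Σy)/n = 434855 − 409032 = 25823
Syy = Σy² − (Σy)²/n = 6122129 − 5632263 = 489866
r = Sxy/√(Sxx·Syy) = 25823/√(731299957.142857) = 25823/27042.558258 = 0.954902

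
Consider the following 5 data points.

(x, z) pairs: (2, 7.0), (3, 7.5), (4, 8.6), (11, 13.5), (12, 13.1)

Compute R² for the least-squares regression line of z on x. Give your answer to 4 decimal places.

0.9831

n = 5, Σx = 32, Σy = 49.7, Σxy = 376.6, Σx² = 294, Σy² = 533.07
Sxx = Σx² − (Σx)²/n = 294 − 204.8 = 89.2
Sxy = Σxy − (Σx)(Σy)/n = 376.6 − 318.08 = 58.52
Syy = Σy² − (Σy)²/n = 533.07 − 494.018 = 39.052
R² = Sxy²/(Sxx·Syy) = (58.52)²/(89.2·39.052) = 0.983106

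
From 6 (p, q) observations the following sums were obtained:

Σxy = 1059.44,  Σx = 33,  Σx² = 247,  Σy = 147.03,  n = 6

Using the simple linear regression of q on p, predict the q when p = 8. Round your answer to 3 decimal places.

34.077

Sxx = Σx² − (Σx)²/n = 247 − 181.5 = 65.5
Sxy = Σxy − (Σx)(Σy)/n = 1059.44 − 808.665 = 250.775
b = Sxy/Sxx = 250.775/65.5 = 3.828626
a = ȳ − b·x̄ = 24.505 − 3.828626·5.5 = 3.447557
ŷ(8) = a + b·8 = 3.447557 + 3.828626·8 = 34.076565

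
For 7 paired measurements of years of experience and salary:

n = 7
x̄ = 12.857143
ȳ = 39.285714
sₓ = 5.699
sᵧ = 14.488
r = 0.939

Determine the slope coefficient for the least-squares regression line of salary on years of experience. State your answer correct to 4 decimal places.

2.3871

b = r · sᵧ/sₓ = 0.939 · 14.488/5.699 = 2.387126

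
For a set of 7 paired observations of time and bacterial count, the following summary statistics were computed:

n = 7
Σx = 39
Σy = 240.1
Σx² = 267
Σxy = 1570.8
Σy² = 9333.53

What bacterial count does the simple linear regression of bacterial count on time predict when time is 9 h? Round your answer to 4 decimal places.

Sxx = Σx² − (Σx)²/n = 267 − 217.285714 = 49.714286
Sxy = Σxy − (Σx)(Σy)/n = 1570.8 − 1337.7 = 233.1
b = Sxy/Sxx = 233.1/49.714286 = 4.688793
a = ȳ − b·x̄ = 34.3 − 4.688793·5.571429 = 8.176724
ŷ(9) = a + b·9 = 8.176724 + 4.688793·9 = 50.375862

50.3759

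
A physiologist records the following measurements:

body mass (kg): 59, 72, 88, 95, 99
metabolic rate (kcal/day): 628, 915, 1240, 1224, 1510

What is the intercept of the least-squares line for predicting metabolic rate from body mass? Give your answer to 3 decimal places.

n = 5, Σx = 413, Σy = 5517, Σxy = 477822, Σx² = 35235
Sxx = Σx² − (Σx)²/n = 35235 − 34113.8 = 1121.2
Sxy = Σxy − (Σx)(Σy)/n = 477822 − 455704.2 = 22117.8
b = Sxy/Sxx = 22117.8/1121.2 = 19.726900
a = ȳ − b·x̄ = 1103.4 − 19.726900·82.6 = -526.041919

-526.042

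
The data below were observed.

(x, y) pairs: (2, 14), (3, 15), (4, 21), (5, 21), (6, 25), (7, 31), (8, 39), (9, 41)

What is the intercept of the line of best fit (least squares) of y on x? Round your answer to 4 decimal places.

3.4167

n = 8, Σx = 44, Σy = 207, Σxy = 1310, Σx² = 284
Sxx = Σx² − (Σx)²/n = 284 − 242 = 42
Sxy = Σxy − (Σx)(Σy)/n = 1310 − 1138.5 = 171.5
b = Sxy/Sxx = 171.5/42 = 4.083333
a = ȳ − b·x̄ = 25.875 − 4.083333·5.5 = 3.416667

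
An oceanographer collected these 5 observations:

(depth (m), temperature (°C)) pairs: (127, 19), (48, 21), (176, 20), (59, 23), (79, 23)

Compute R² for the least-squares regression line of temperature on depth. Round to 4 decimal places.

0.4381

n = 5, Σx = 489, Σy = 106, Σxy = 10115, Σx² = 59131, Σy² = 2260
Sxx = Σx² − (Σx)²/n = 59131 − 47824.2 = 11306.8
Sxy = Σxy − (Σx)(Σy)/n = 10115 − 10366.8 = -251.8
Syy = Σy² − (Σy)²/n = 2260 − 2247.2 = 12.8
R² = Sxy²/(Sxx·Syy) = (-251.8)²/(11306.8·12.8) = 0.438088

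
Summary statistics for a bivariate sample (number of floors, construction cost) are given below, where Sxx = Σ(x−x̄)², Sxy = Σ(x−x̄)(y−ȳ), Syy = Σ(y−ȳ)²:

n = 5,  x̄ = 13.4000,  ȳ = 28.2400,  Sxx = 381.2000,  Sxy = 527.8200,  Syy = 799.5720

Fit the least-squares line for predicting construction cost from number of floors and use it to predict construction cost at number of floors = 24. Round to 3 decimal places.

b = Sxy/Sxx = 527.82/381.2 = 1.384627
a = ȳ − b·x̄ = 28.24 − 1.384627·13.4 = 9.685992
ŷ(24) = a + b·24 = 9.685992 + 1.384627·24 = 42.917051

42.917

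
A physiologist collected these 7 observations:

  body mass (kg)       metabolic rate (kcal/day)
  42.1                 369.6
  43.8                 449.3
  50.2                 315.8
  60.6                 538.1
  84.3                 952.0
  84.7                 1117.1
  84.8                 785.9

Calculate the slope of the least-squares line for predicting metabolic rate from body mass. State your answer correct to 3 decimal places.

14.319

n = 7, Σx = 450.5, Σy = 4527.8, Σxy = 325217.81, Σx² = 31354.87
Sxx = Σx² − (Σx)²/n = 31354.87 − 28992.892857 = 2361.977143
Sxy = Σxy − (Σx)(Σy)/n = 325217.81 − 291396.271429 = 33821.538571
b = Sxy/Sxx = 33821.538571/2361.977143 = 14.319164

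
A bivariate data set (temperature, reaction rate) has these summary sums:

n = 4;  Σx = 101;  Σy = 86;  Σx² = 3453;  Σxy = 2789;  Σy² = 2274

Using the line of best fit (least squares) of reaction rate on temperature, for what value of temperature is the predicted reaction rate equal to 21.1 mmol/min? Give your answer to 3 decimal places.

24.665

Sxx = Σx² − (Σx)²/n = 3453 − 2550.25 = 902.75
Sxy = Σxy − (Σx)(Σy)/n = 2789 − 2171.5 = 617.5
b = Sxy/Sxx = 617.5/902.75 = 0.684021
a = ȳ − b·x̄ = 21.5 − 0.684021·25.25 = 4.228469
Set a + b·x = 21.1: x = (21.1 − 4.228469) / 0.684021 = 24.665223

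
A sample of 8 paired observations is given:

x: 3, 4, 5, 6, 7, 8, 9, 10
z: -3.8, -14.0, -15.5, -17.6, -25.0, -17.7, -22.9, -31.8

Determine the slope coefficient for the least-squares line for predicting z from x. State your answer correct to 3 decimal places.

n = 8, Σx = 52, Σy = -148.3, Σxy = -1091.2, Σx² = 380
Sxx = Σx² − (Σx)²/n = 380 − 338 = 42
Sxy = Σxy − (Σx)(Σy)/n = -1091.2 − (-963.95) = -127.25
b = Sxy/Sxx = -127.25/42 = -3.029762

-3.030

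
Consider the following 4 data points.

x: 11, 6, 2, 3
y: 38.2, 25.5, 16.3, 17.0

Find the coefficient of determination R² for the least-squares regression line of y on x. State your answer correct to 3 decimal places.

0.995

n = 4, Σx = 22, Σy = 97, Σxy = 656.8, Σx² = 170, Σy² = 2664.18
Sxx = Σx² − (Σx)²/n = 170 − 121 = 49
Sxy = Σxy − (Σx)(Σy)/n = 656.8 − 533.5 = 123.3
Syy = Σy² − (Σy)²/n = 2664.18 − 2352.25 = 311.93
R² = Sxy²/(Sxx·Syy) = (123.3)²/(49·311.93) = 0.994656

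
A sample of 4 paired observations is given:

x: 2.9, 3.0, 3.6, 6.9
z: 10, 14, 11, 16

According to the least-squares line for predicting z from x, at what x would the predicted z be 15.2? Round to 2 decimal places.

n = 4, Σx = 16.4, Σy = 51, Σxy = 221, Σx² = 77.98
Sxx = Σx² − (Σx)²/n = 77.98 − 67.24 = 10.74
Sxy = Σxy − (Σx)(Σy)/n = 221 − 209.1 = 11.9
b = Sxy/Sxx = 11.9/10.74 = 1.108007
a = ȳ − b·x̄ = 12.75 − 1.108007·4.1 = 8.207169
Set a + b·x = 15.2: x = (15.2 − 8.207169) / 1.108007 = 6.311176

6.31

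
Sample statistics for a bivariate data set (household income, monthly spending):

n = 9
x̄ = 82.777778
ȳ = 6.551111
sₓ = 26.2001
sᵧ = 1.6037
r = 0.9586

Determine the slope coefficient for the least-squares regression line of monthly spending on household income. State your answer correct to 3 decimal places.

b = r · sᵧ/sₓ = 0.9586 · 1.6037/26.2001 = 0.058676

0.059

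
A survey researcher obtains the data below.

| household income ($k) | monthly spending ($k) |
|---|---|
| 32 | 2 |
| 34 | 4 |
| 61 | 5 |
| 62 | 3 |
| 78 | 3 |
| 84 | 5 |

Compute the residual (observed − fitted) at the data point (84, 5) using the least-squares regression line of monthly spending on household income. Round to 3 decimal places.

0.704

n = 6, Σx = 351, Σy = 22, Σxy = 1345, Σx² = 22885
Sxx = Σx² − (Σx)²/n = 22885 − 20533.5 = 2351.5
Sxy = Σxy − (Σx)(Σy)/n = 1345 − 1287 = 58
b = Sxy/Sxx = 58/2351.5 = 0.024665
a = ȳ − b·x̄ = 3.666667 − 0.024665·58.5 = 2.223758
ŷ(84) = 2.223758 + 0.024665·84 = 4.295627
residual = y − ŷ = 5 − 4.295627 = 0.704373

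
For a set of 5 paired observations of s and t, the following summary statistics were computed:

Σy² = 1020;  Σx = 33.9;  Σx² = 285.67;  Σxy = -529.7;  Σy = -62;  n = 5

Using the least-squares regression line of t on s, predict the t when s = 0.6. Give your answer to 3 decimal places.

-0.296

Sxx = Σx² − (Σx)²/n = 285.67 − 229.842 = 55.828
Sxy = Σxy − (Σx)(Σy)/n = -529.7 − (-420.36) = -109.34
b = Sxy/Sxx = -109.34/55.828 = -1.958515
a = ȳ − b·x̄ = -12.4 − (-1.958515)·6.78 = 0.878735
ŷ(0.6) = a + b·0.6 = 0.878735 + (-1.958515)·0.6 = -0.296375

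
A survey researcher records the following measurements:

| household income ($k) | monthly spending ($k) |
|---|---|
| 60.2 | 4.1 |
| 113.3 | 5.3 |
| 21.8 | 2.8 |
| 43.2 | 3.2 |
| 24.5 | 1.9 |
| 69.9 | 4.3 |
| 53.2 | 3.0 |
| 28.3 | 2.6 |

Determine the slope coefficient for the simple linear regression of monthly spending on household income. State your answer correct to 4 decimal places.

0.0338

n = 8, Σx = 414.4, Σy = 27.2, Σxy = 1626.89, Σx² = 27919.8
Sxx = Σx² − (Σx)²/n = 27919.8 − 21465.92 = 6453.88
Sxy = Σxy − (Σx)(Σy)/n = 1626.89 − 1408.96 = 217.93
b = Sxy/Sxx = 217.93/6453.88 = 0.033767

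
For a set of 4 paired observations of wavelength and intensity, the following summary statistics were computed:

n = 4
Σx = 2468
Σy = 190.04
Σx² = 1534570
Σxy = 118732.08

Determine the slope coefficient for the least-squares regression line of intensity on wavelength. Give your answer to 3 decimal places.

Sxx = Σx² − (Σx)²/n = 1534570 − 1522756 = 11814
Sxy = Σxy − (Σx)(Σy)/n = 118732.08 − 117254.68 = 1477.4
b = Sxy/Sxx = 1477.4/11814 = 0.125055

0.125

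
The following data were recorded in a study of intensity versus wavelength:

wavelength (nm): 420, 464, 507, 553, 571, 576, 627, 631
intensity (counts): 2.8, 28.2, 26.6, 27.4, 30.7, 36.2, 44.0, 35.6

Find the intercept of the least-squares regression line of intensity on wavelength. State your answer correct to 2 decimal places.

-46.64

n = 8, Σx = 4349, Σy = 231.5, Σxy = 131331.7, Σx² = 2403661
Sxx = Σx² − (Σx)²/n = 2403661 − 2364225.125 = 39435.875
Sxy = Σxy − (Σx)(Σy)/n = 131331.7 − 125849.1875 = 5482.5125
b = Sxy/Sxx = 5482.5125/39435.875 = 0.139023
a = ȳ − b·x̄ = 28.9375 − 0.139023·543.625 = -46.639138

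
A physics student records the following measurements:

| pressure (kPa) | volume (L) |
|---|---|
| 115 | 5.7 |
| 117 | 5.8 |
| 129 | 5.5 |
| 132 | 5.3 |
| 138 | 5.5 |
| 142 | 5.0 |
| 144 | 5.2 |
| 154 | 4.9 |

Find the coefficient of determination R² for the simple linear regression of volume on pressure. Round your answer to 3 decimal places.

0.844

n = 8, Σx = 1071, Σy = 42.9, Σxy = 5715.6, Σx² = 144639, Σy² = 230.77
Sxx = Σx² − (Σx)²/n = 144639 − 143380.125 = 1258.875
Sxy = Σxy − (Σx)(Σy)/n = 5715.6 − 5743.2375 = -27.6375
Syy = Σy² − (Σy)²/n = 230.77 − 230.05125 = 0.71875
R² = Sxy²/(Sxx·Syy) = (-27.6375)²/(1258.875·0.71875) = 0.844184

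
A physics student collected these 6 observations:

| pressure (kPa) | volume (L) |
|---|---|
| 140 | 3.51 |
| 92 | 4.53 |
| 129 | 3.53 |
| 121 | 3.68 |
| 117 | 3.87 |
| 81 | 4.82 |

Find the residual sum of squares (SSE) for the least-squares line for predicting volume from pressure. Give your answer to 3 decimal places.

0.053

n = 6, Σx = 680, Σy = 23.94, Σxy = 2652.02, Σx² = 79596, Σy² = 97.0536
Sxx = Σx² − (Σx)²/n = 79596 − 77066.666667 = 2529.333333
Sxy = Σxy − (Σx)(Σy)/n = 2652.02 − 2713.2 = -61.18
Syy = Σy² − (Σy)²/n = 97.0536 − 95.5206 = 1.533
b = Sxy/Sxx = -61.18/2529.333333 = -0.024188
SSE = Syy − b·Sxy = 1.533 − (-0.024188)·(-61.18) = 0.053166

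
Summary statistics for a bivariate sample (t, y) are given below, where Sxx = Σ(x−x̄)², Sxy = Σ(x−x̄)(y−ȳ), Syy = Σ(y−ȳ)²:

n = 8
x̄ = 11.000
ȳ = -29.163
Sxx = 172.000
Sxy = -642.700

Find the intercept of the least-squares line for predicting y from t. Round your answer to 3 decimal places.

b = Sxy/Sxx = -642.7/172 = -3.736628
a = ȳ − b·x̄ = -29.163 − (-3.736628)·11 = 11.939907

11.940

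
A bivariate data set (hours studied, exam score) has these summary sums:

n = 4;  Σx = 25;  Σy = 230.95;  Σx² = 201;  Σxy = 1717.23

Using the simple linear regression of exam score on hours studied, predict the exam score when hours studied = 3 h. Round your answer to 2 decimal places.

Sxx = Σx² − (Σx)²/n = 201 − 156.25 = 44.75
Sxy = Σxy − (Σx)(Σy)/n = 1717.23 − 1443.4375 = 273.7925
b = Sxy/Sxx = 273.7925/44.75 = 6.118268
a = ȳ − b·x̄ = 57.7375 − 6.118268·6.25 = 19.498324
ŷ(3) = a + b·3 = 19.498324 + 6.118268·3 = 37.853128

37.85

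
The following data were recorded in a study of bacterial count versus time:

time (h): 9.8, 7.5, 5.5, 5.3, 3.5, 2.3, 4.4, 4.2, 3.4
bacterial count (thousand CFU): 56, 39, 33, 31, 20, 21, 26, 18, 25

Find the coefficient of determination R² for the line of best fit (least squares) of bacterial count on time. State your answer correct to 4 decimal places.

0.8999

n = 9, Σx = 45.9, Σy = 269, Σxy = 1580.4, Σx² = 276.73, Σy² = 9173
Sxx = Σx² − (Σx)²/n = 276.73 − 234.09 = 42.64
Sxy = Σxy − (Σx)(Σy)/n = 1580.4 − 1371.9 = 208.5
Syy = Σy² − (Σy)²/n = 9173 − 8040.111111 = 1132.888889
R² = Sxy²/(Sxx·Syy) = (208.5)²/(42.64·1132.888889) = 0.899928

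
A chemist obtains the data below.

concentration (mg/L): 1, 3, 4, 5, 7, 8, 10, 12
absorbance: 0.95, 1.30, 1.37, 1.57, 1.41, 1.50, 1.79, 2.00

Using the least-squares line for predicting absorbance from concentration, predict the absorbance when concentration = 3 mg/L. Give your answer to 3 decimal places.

n = 8, Σx = 50, Σy = 11.89, Σxy = 81.95, Σx² = 408
Sxx = Σx² − (Σx)²/n = 408 − 312.5 = 95.5
Sxy = Σxy − (Σx)(Σy)/n = 81.95 − 74.3125 = 7.6375
b = Sxy/Sxx = 7.6375/95.5 = 0.079974
a = ȳ − b·x̄ = 1.48625 − 0.079974·6.25 = 0.986414
ŷ(3) = a + b·3 = 0.986414 + 0.079974·3 = 1.226335

1.226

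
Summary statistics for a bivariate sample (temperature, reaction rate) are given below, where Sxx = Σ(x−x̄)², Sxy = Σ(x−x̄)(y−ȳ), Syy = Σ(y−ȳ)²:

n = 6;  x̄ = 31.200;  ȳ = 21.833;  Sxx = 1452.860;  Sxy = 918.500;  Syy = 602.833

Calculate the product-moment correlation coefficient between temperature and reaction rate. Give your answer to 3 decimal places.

r = Sxy/√(Sxx·Syy) = 918.5/√(875831.95238) = 918.5/935.858938 = 0.981451

0.981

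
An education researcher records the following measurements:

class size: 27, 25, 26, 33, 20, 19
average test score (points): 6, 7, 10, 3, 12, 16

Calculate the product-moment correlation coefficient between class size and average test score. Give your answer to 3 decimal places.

n = 6, Σx = 150, Σy = 54, Σxy = 1240, Σx² = 3880, Σy² = 594
Sxx = Σx² − (Σx)²/n = 3880 − 3750 = 130
Sxy = Σxy − (Σx)(Σy)/n = 1240 − 1350 = -110
Syy = Σy² − (Σy)²/n = 594 − 486 = 108
r = Sxy/√(Sxx·Syy) = -110/√(14040) = -110/118.490506 = -0.928344

-0.928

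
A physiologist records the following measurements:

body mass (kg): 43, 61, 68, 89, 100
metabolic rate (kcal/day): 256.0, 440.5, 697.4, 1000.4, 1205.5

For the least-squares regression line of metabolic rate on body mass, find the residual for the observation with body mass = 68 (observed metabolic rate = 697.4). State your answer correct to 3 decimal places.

49.082

n = 5, Σx = 361, Σy = 3599.8, Σxy = 294887.3, Σx² = 28115
Sxx = Σx² − (Σx)²/n = 28115 − 26064.2 = 2050.8
Sxy = Σxy − (Σx)(Σy)/n = 294887.3 − 259905.56 = 34981.74
b = Sxy/Sxx = 34981.74/2050.8 = 17.057607
a = ȳ − b·x̄ = 719.96 − 17.057607·72.2 = -511.599210
ŷ(68) = -511.599210 + 17.057607·68 = 648.318051
residual = y − ŷ = 697.4 − 648.318051 = 49.081949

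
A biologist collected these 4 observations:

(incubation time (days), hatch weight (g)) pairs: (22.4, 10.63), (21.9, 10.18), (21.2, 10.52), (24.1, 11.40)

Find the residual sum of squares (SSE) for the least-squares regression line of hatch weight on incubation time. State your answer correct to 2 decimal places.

0.19

n = 4, Σx = 89.6, Σy = 42.73, Σxy = 958.818, Σx² = 2011.62, Σy² = 457.2597
Sxx = Σx² − (Σx)²/n = 2011.62 − 2007.04 = 4.58
Sxy = Σxy − (Σx)(Σy)/n = 958.818 − 957.152 = 1.666
Syy = Σy² − (Σy)²/n = 457.2597 − 456.463225 = 0.796475
b = Sxy/Sxx = 1.666/4.58 = 0.363755
SSE = Syy − b·Sxy = 0.796475 − 0.363755·1.666 = 0.190458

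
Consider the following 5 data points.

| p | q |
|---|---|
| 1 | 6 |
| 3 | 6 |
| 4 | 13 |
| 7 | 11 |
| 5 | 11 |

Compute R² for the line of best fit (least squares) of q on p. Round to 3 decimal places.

n = 5, Σx = 20, Σy = 47, Σxy = 208, Σx² = 100, Σy² = 483
Sxx = Σx² − (Σx)²/n = 100 − 80 = 20
Sxy = Σxy − (Σx)(Σy)/n = 208 − 188 = 20
Syy = Σy² − (Σy)²/n = 483 − 441.8 = 41.2
R² = Sxy²/(Sxx·Syy) = (20)²/(20·41.2) = 0.485437

0.485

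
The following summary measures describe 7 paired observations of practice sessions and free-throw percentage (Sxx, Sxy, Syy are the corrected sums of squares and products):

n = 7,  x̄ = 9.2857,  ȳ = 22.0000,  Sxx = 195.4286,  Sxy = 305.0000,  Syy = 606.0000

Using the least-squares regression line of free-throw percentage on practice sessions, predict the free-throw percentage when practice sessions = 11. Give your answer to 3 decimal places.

b = Sxy/Sxx = 305/195.4286 = 1.560672
a = ȳ − b·x̄ = 22 − 1.560672·9.2857 = 7.508065
ŷ(11) = a + b·11 = 7.508065 + 1.560672·11 = 24.675461

24.675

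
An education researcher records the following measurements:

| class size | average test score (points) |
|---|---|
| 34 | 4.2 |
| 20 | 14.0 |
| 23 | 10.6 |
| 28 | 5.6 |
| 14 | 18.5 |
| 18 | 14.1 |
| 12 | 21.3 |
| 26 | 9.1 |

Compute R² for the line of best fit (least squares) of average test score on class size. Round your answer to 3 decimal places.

0.963

n = 8, Σx = 175, Σy = 97.4, Σxy = 1828.4, Σx² = 4209, Σy² = 1434.92
Sxx = Σx² − (Σx)²/n = 4209 − 3828.125 = 380.875
Sxy = Σxy − (Σx)(Σy)/n = 1828.4 − 2130.625 = -302.225
Syy = Σy² − (Σy)²/n = 1434.92 − 1185.845 = 249.075
R² = Sxy²/(Sxx·Syy) = (-302.225)²/(380.875·249.075) = 0.962827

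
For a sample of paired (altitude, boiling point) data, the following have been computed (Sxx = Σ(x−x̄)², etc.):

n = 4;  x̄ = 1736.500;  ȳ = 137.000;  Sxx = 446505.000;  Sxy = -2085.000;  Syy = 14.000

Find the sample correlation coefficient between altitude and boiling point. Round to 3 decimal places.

r = Sxy/√(Sxx·Syy) = -2085/√(6251070) = -2085/2500.213991 = -0.833929

-0.834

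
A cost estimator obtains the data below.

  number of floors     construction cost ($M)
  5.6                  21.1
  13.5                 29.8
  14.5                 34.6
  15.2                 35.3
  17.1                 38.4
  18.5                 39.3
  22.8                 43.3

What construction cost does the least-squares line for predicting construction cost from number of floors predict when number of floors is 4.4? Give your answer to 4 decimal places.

19.7924

n = 7, Σx = 107.2, Σy = 241.8, Σxy = 3929.65, Σx² = 1809.4
Sxx = Σx² − (Σx)²/n = 1809.4 − 1641.691429 = 167.708571
Sxy = Σxy − (Σx)(Σy)/n = 3929.65 − 3702.994286 = 226.655714
b = Sxy/Sxx = 226.655714/167.708571 = 1.351486
a = ȳ − b·x̄ = 34.542857 − 1.351486·15.314286 = 13.845821
ŷ(4.4) = a + b·4.4 = 13.845821 + 1.351486·4.4 = 19.792357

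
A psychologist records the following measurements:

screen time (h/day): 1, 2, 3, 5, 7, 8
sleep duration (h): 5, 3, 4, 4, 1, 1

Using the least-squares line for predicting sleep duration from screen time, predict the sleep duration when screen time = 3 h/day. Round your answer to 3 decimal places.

3.678

n = 6, Σx = 26, Σy = 18, Σxy = 58, Σx² = 152
Sxx = Σx² − (Σx)²/n = 152 − 112.666667 = 39.333333
Sxy = Σxy − (Σx)(Σy)/n = 58 − 78 = -20
b = Sxy/Sxx = -20/39.333333 = -0.508475
a = ȳ − b·x̄ = 3 − (-0.508475)·4.333333 = 5.203390
ŷ(3) = a + b·3 = 5.203390 + (-0.508475)·3 = 3.677966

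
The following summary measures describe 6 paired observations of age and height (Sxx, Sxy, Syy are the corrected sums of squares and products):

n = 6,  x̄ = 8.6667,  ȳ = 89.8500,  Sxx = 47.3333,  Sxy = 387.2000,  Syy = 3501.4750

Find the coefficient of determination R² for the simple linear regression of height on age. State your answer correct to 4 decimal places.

0.9046

R² = Sxy²/(Sxx·Syy) = (387.2)²/(47.3333·3501.475) = 0.904592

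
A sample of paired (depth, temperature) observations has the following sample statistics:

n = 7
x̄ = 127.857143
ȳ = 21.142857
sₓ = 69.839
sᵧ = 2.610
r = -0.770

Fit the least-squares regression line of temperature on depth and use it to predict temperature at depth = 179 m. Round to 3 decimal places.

b = r · sᵧ/sₓ = -0.77 · 2.61/69.839 = -0.028776
a = ȳ − b·x̄ = 21.142857 − (-0.028776)·127.857143 = 24.822098
ŷ(179) = a + b·179 = 24.822098 + (-0.028776)·179 = 19.671161

19.671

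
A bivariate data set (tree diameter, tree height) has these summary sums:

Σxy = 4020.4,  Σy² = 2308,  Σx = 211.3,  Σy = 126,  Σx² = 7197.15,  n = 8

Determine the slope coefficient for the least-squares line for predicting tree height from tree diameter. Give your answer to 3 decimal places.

0.428

Sxx = Σx² − (Σx)²/n = 7197.15 − 5580.96125 = 1616.18875
Sxy = Σxy − (Σx)(Σy)/n = 4020.4 − 3327.975 = 692.425
b = Sxy/Sxx = 692.425/1616.18875 = 0.428431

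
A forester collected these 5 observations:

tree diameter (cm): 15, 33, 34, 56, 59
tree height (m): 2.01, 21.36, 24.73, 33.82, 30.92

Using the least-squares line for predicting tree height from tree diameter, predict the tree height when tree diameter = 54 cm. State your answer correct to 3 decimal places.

n = 5, Σx = 197, Σy = 112.84, Σxy = 5294.05, Σx² = 9087
Sxx = Σx² − (Σx)²/n = 9087 − 7761.8 = 1325.2
Sxy = Σxy − (Σx)(Σy)/n = 5294.05 − 4445.896 = 848.154
b = Sxy/Sxx = 848.154/1325.2 = 0.640020
a = ȳ − b·x̄ = 22.568 − 0.640020·39.4 = -2.648773
ŷ(54) = a + b·54 = -2.648773 + 0.640020·54 = 31.912286

31.912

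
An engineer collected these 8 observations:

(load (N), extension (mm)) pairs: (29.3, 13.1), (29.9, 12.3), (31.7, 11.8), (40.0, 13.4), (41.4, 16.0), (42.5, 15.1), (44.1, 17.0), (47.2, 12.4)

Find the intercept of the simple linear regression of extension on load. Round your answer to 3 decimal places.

8.249

n = 8, Σx = 306.1, Σy = 111.1, Σxy = 4300.79, Σx² = 12050.25
Sxx = Σx² − (Σx)²/n = 12050.25 − 11712.15125 = 338.09875
Sxy = Σxy − (Σx)(Σy)/n = 4300.79 − 4250.96375 = 49.82625
b = Sxy/Sxx = 49.82625/338.09875 = 0.147372
a = ȳ − b·x̄ = 13.8875 − 0.147372·38.2625 = 8.248683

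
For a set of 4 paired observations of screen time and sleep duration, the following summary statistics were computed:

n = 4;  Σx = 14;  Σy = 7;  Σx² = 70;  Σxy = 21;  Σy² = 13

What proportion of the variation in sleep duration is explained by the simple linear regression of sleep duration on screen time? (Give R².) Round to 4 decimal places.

Sxx = Σx² − (Σx)²/n = 70 − 49 = 21
Sxy = Σxy − (Σx)(Σy)/n = 21 − 24.5 = -3.5
Syy = Σy² − (Σy)²/n = 13 − 12.25 = 0.75
R² = Sxy²/(Sxx·Syy) = (-3.5)²/(21·0.75) = 0.777778

0.7778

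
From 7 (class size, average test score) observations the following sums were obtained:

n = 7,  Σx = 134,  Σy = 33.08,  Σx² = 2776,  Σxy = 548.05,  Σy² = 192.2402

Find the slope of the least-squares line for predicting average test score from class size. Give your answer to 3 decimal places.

Sxx = Σx² − (Σx)²/n = 2776 − 2565.142857 = 210.857143
Sxy = Σxy − (Σx)(Σy)/n = 548.05 − 633.245714 = -85.195714
b = Sxy/Sxx = -85.195714/210.857143 = -0.404045

-0.404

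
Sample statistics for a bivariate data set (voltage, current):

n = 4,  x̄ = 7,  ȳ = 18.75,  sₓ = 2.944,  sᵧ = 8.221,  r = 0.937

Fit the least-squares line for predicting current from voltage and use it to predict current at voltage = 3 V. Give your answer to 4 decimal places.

8.2839

b = r · sᵧ/sₓ = 0.937 · 8.221/2.944 = 2.616534
a = ȳ − b·x̄ = 18.75 − 2.616534·7 = 0.434260
ŷ(3) = a + b·3 = 0.434260 + 2.616534·3 = 8.283863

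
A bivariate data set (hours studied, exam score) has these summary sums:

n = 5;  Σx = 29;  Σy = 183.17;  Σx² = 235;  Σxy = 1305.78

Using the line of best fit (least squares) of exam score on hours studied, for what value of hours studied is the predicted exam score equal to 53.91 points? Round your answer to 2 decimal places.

Sxx = Σx² − (Σx)²/n = 235 − 168.2 = 66.8
Sxy = Σxy − (Σx)(Σy)/n = 1305.78 − 1062.386 = 243.394
b = Sxy/Sxx = 243.394/66.8 = 3.643623
a = ȳ − b·x̄ = 36.634 − 3.643623·5.8 = 15.500988
Set a + b·x = 53.91: x = (53.91 − 15.500988) / 3.643623 = 10.541435

10.54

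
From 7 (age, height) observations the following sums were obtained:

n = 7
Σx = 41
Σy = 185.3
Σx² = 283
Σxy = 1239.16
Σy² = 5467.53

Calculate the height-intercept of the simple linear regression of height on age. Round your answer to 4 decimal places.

Sxx = Σx² − (Σx)²/n = 283 − 240.142857 = 42.857143
Sxy = Σxy − (Σx)(Σy)/n = 1239.16 − 1085.328571 = 153.831429
b = Sxy/Sxx = 153.831429/42.857143 = 3.5894
a = ȳ − b·x̄ = 26.471429 − 3.5894·5.857143 = 5.4478

5.4478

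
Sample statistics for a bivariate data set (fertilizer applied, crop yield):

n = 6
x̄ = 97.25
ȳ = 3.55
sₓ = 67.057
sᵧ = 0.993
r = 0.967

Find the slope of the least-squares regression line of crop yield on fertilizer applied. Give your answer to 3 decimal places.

b = r · sᵧ/sₓ = 0.967 · 0.993/67.057 = 0.014320

0.014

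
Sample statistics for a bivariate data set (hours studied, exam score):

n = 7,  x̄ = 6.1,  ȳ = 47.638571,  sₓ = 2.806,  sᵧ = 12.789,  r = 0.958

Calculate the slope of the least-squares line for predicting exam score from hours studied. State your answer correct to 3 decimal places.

b = r · sᵧ/sₓ = 0.958 · 12.789/2.806 = 4.366309

4.366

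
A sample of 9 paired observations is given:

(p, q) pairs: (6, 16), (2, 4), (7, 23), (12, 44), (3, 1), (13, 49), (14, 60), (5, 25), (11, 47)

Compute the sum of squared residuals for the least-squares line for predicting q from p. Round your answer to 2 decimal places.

192.37

n = 9, Σx = 73, Σy = 269, Σxy = 2915, Σx² = 753, Σy² = 11573
Sxx = Σx² − (Σx)²/n = 753 − 592.111111 = 160.888889
Sxy = Σxy − (Σx)(Σy)/n = 2915 − 2181.888889 = 733.111111
Syy = Σy² − (Σy)²/n = 11573 − 8040.111111 = 3532.888889
b = Sxy/Sxx = 733.111111/160.888889 = 4.556630
SSE = Syy − b·Sxy = 3532.888889 − 4.556630·733.111111 = 192.372928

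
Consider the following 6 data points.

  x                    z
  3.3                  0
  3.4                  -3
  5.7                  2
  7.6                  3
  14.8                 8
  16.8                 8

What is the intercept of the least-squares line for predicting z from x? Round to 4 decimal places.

n = 6, Σx = 51.6, Σy = 18, Σxy = 276.8, Σx² = 613.98
Sxx = Σx² − (Σx)²/n = 613.98 − 443.76 = 170.22
Sxy = Σxy − (Σx)(Σy)/n = 276.8 − 154.8 = 122
b = Sxy/Sxx = 122/170.22 = 0.716720
a = ȳ − b·x̄ = 3 − 0.716720·8.6 = -3.163788

-3.1638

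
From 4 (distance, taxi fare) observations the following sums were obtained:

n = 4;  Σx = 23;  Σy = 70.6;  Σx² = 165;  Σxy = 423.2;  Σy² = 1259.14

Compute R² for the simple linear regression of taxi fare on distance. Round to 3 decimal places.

0.696

Sxx = Σx² − (Σx)²/n = 165 − 132.25 = 32.75
Sxy = Σxy − (Σx)(Σy)/n = 423.2 − 405.95 = 17.25
Syy = Σy² − (Σy)²/n = 1259.14 − 1246.09 = 13.05
R² = Sxy²/(Sxx·Syy) = (17.25)²/(32.75·13.05) = 0.696236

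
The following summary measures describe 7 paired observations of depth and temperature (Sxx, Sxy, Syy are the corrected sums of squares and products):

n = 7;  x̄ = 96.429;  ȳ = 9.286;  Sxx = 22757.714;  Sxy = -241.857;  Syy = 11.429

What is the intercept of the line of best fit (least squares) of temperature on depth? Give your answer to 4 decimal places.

10.3108

b = Sxy/Sxx = -241.857/22757.714 = -0.010627
a = ȳ − b·x̄ = 9.286 − (-0.010627)·96.429 = 10.310797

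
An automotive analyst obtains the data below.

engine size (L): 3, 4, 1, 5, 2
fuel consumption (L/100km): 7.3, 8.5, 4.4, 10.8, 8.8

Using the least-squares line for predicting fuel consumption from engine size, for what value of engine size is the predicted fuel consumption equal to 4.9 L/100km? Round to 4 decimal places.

n = 5, Σx = 15, Σy = 39.8, Σxy = 131.9, Σx² = 55
Sxx = Σx² − (Σx)²/n = 55 − 45 = 10
Sxy = Σxy − (Σx)(Σy)/n = 131.9 − 119.4 = 12.5
b = Sxy/Sxx = 12.5/10 = 1.25
a = ȳ − b·x̄ = 7.96 − 1.25·3 = 4.21
Set a + b·x = 4.9: x = (4.9 − 4.21) / 1.25 = 0.552

0.5520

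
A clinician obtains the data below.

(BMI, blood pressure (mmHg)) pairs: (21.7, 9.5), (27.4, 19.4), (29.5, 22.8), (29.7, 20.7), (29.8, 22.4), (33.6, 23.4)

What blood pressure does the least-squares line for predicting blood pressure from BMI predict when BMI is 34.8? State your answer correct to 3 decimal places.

27.388

n = 6, Σx = 171.7, Σy = 118.2, Σxy = 3478.86, Σx² = 4990.99
Sxx = Σx² − (Σx)²/n = 4990.99 − 4913.481667 = 77.508333
Sxy = Σxy − (Σx)(Σy)/n = 3478.86 − 3382.49 = 96.37
b = Sxy/Sxx = 96.37/77.508333 = 1.243350
a = ȳ − b·x̄ = 19.7 − 1.243350·28.616667 = -15.880538
ŷ(34.8) = a + b·34.8 = -15.880538 + 1.243350·34.8 = 27.388049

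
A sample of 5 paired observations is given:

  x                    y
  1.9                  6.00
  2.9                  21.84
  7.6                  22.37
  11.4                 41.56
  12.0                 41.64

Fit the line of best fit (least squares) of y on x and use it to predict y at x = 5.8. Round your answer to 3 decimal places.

22.590

n = 5, Σx = 35.8, Σy = 133.41, Σxy = 1218.212, Σx² = 343.74
Sxx = Σx² − (Σx)²/n = 343.74 − 256.328 = 87.412
Sxy = Σxy − (Σx)(Σy)/n = 1218.212 − 955.2156 = 262.9964
b = Sxy/Sxx = 262.9964/87.412 = 3.008699
a = ȳ − b·x̄ = 26.682 − 3.008699·7.16 = 5.139715
ŷ(5.8) = a + b·5.8 = 5.139715 + 3.008699·5.8 = 22.590169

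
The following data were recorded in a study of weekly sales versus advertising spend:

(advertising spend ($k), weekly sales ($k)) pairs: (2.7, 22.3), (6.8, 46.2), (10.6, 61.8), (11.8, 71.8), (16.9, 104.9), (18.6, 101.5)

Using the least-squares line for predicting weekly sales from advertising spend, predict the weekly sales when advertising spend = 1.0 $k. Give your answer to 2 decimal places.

n = 6, Σx = 67.4, Σy = 408.5, Σxy = 5537.4, Σx² = 936.7
Sxx = Σx² − (Σx)²/n = 936.7 − 757.126667 = 179.573333
Sxy = Σxy − (Σx)(Σy)/n = 5537.4 − 4588.816667 = 948.583333
b = Sxy/Sxx = 948.583333/179.573333 = 5.282429
a = ȳ − b·x̄ = 68.083333 − 5.282429·11.233333 = 8.744051
ŷ(1.0) = a + b·1.0 = 8.744051 + 5.282429·1 = 14.026479

14.03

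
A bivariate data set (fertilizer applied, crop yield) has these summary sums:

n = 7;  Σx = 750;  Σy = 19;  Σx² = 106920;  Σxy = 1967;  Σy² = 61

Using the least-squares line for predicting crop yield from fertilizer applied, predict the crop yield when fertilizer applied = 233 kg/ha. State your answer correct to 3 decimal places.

Sxx = Σx² − (Σx)²/n = 106920 − 80357.142857 = 26562.857143
Sxy = Σxy − (Σx)(Σy)/n = 1967 − 2035.714286 = -68.714286
b = Sxy/Sxx = -68.714286/26562.857143 = -0.002587
a = ȳ − b·x̄ = 2.714286 − (-0.002587)·107.142857 = 2.991449
ŷ(233) = a + b·233 = 2.991449 + (-0.002587)·233 = 2.388711

2.389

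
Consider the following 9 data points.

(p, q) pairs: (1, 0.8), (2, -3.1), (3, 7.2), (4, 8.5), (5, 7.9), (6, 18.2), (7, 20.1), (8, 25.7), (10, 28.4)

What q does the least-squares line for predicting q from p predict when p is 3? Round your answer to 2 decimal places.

n = 9, Σx = 46, Σy = 113.7, Σxy = 829.2, Σx² = 304
Sxx = Σx² − (Σx)²/n = 304 − 235.111111 = 68.888889
Sxy = Σxy − (Σx)(Σy)/n = 829.2 − 581.133333 = 248.066667
b = Sxy/Sxx = 248.066667/68.888889 = 3.600968
a = ȳ − b·x̄ = 12.633333 − 3.600968·5.111111 = -5.771613
ŷ(3) = a + b·3 = -5.771613 + 3.600968·3 = 5.031290

5.03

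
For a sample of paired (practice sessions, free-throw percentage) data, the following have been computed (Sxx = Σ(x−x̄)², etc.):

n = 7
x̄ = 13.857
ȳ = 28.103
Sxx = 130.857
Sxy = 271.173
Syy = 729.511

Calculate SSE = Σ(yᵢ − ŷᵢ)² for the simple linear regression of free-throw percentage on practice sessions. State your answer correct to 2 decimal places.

b = Sxy/Sxx = 271.173/130.857 = 2.072285
SSE = Syy − b·Sxy = 729.511 − 2.072285·271.173 = 167.563256

167.56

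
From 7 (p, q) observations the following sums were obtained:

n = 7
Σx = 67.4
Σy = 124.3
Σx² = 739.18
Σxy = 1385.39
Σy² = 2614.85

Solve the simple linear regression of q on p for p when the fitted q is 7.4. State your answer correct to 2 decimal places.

Sxx = Σx² − (Σx)²/n = 739.18 − 648.965714 = 90.214286
Sxy = Σxy − (Σx)(Σy)/n = 1385.39 − 1196.831429 = 188.558571
b = Sxy/Sxx = 188.558571/90.214286 = 2.090119
a = ȳ − b·x̄ = 17.757143 − 2.090119·9.628571 = -2.367715
Set a + b·x = 7.4: x = (7.4 − (-2.367715)) / 2.090119 = 4.673282

4.67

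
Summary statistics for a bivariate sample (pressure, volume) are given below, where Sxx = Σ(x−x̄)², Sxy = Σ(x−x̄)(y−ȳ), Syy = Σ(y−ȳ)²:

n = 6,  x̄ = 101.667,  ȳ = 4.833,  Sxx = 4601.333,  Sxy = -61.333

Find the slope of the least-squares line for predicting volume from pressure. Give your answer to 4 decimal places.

b = Sxy/Sxx = -61.333/4601.333 = -0.013329

-0.0133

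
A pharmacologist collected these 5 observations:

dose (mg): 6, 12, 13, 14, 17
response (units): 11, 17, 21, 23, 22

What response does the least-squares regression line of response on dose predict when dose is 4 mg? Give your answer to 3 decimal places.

n = 5, Σx = 62, Σy = 94, Σxy = 1239, Σx² = 834
Sxx = Σx² − (Σx)²/n = 834 − 768.8 = 65.2
Sxy = Σxy − (Σx)(Σy)/n = 1239 − 1165.6 = 73.4
b = Sxy/Sxx = 73.4/65.2 = 1.125767
a = ȳ − b·x̄ = 18.8 − 1.125767·12.4 = 4.840491
ŷ(4) = a + b·4 = 4.840491 + 1.125767·4 = 9.343558

9.344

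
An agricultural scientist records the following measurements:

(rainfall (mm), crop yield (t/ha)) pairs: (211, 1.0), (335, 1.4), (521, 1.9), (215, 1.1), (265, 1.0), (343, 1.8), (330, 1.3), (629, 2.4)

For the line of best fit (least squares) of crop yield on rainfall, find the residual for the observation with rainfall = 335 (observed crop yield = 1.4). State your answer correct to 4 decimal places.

n = 8, Σx = 2849, Σy = 11.9, Σxy = 4727.4, Σx² = 1166827
Sxx = Σx² − (Σx)²/n = 1166827 − 1014600.125 = 152226.875
Sxy = Σxy − (Σx)(Σy)/n = 4727.4 − 4237.8875 = 489.5125
b = Sxy/Sxx = 489.5125/152226.875 = 0.003216
a = ȳ − b·x̄ = 1.4875 − 0.003216·356.125 = 0.342317
ŷ(335) = 0.342317 + 0.003216·335 = 1.419569
residual = y − ŷ = 1.4 − 1.419569 = -0.019569

-0.0196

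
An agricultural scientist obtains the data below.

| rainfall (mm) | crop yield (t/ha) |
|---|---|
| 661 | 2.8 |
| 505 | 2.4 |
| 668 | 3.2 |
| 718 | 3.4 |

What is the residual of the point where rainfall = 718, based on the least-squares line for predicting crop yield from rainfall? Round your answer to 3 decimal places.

0.095

n = 4, Σx = 2552, Σy = 11.8, Σxy = 7641.6, Σx² = 1653694
Sxx = Σx² − (Σx)²/n = 1653694 − 1628176 = 25518
Sxy = Σxy − (Σx)(Σy)/n = 7641.6 − 7528.4 = 113.2
b = Sxy/Sxx = 113.2/25518 = 0.004436
a = ȳ − b·x̄ = 2.95 − 0.004436·638 = 0.119778
ŷ(718) = 0.119778 + 0.004436·718 = 3.304887
residual = y − ŷ = 3.4 − 3.304887 = 0.095113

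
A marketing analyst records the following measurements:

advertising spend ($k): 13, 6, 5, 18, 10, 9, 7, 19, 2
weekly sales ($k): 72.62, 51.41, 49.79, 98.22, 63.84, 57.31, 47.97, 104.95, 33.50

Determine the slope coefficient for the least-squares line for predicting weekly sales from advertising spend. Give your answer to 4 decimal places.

4.0491

n = 9, Σx = 89, Σy = 579.61, Σxy = 6820.46, Σx² = 1149
Sxx = Σx² − (Σx)²/n = 1149 − 880.111111 = 268.888889
Sxy = Σxy − (Σx)(Σy)/n = 6820.46 − 5731.698889 = 1088.761111
b = Sxy/Sxx = 1088.761111/268.888889 = 4.049112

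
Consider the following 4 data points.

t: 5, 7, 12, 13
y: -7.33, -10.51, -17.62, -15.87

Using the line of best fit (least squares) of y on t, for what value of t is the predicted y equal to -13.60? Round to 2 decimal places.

n = 4, Σx = 37, Σy = -51.33, Σxy = -527.97, Σx² = 387
Sxx = Σx² − (Σx)²/n = 387 − 342.25 = 44.75
Sxy = Σxy − (Σx)(Σy)/n = -527.97 − (-474.8025) = -53.1675
b = Sxy/Sxx = -53.1675/44.75 = -1.188101
a = ȳ − b·x̄ = -12.8325 − (-1.188101)·9.25 = -1.842570
Set a + b·x = -13.60: x = (-13.60 − (-1.842570)) / (-1.188101) = 9.895989

9.90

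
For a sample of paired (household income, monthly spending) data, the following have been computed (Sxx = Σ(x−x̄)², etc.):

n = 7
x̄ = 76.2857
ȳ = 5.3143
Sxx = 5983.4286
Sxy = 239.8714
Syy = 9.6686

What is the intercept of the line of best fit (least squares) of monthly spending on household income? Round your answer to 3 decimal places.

b = Sxy/Sxx = 239.8714/5983.4286 = 0.040089
a = ȳ − b·x̄ = 5.3143 − 0.040089·76.2857 = 2.256061

2.256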